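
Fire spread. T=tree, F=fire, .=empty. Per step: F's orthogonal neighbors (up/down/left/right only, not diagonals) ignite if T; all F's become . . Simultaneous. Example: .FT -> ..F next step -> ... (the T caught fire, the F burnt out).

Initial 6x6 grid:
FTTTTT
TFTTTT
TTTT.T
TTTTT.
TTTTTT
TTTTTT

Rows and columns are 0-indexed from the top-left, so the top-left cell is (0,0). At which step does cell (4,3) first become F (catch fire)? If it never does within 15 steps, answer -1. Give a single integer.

Step 1: cell (4,3)='T' (+4 fires, +2 burnt)
Step 2: cell (4,3)='T' (+5 fires, +4 burnt)
Step 3: cell (4,3)='T' (+6 fires, +5 burnt)
Step 4: cell (4,3)='T' (+6 fires, +6 burnt)
Step 5: cell (4,3)='F' (+6 fires, +6 burnt)
  -> target ignites at step 5
Step 6: cell (4,3)='.' (+2 fires, +6 burnt)
Step 7: cell (4,3)='.' (+2 fires, +2 burnt)
Step 8: cell (4,3)='.' (+1 fires, +2 burnt)
Step 9: cell (4,3)='.' (+0 fires, +1 burnt)
  fire out at step 9

5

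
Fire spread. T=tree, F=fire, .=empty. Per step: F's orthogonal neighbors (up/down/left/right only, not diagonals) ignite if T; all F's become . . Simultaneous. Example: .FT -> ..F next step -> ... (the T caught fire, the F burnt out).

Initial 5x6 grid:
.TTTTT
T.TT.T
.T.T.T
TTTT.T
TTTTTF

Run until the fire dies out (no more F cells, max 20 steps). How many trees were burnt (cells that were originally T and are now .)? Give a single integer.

Step 1: +2 fires, +1 burnt (F count now 2)
Step 2: +2 fires, +2 burnt (F count now 2)
Step 3: +3 fires, +2 burnt (F count now 3)
Step 4: +4 fires, +3 burnt (F count now 4)
Step 5: +4 fires, +4 burnt (F count now 4)
Step 6: +4 fires, +4 burnt (F count now 4)
Step 7: +1 fires, +4 burnt (F count now 1)
Step 8: +1 fires, +1 burnt (F count now 1)
Step 9: +0 fires, +1 burnt (F count now 0)
Fire out after step 9
Initially T: 22, now '.': 29
Total burnt (originally-T cells now '.'): 21

Answer: 21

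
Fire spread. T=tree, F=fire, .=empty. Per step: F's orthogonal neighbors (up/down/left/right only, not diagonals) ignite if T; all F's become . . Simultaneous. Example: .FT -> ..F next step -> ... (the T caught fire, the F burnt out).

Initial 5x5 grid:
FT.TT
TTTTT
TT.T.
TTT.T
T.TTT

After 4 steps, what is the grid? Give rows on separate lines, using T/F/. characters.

Step 1: 2 trees catch fire, 1 burn out
  .F.TT
  FTTTT
  TT.T.
  TTT.T
  T.TTT
Step 2: 2 trees catch fire, 2 burn out
  ...TT
  .FTTT
  FT.T.
  TTT.T
  T.TTT
Step 3: 3 trees catch fire, 2 burn out
  ...TT
  ..FTT
  .F.T.
  FTT.T
  T.TTT
Step 4: 3 trees catch fire, 3 burn out
  ...TT
  ...FT
  ...T.
  .FT.T
  F.TTT

...TT
...FT
...T.
.FT.T
F.TTT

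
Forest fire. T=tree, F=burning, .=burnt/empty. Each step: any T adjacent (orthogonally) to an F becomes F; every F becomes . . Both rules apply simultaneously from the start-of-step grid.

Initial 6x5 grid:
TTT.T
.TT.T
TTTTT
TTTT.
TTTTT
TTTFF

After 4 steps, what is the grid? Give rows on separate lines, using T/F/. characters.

Step 1: 3 trees catch fire, 2 burn out
  TTT.T
  .TT.T
  TTTTT
  TTTT.
  TTTFF
  TTF..
Step 2: 3 trees catch fire, 3 burn out
  TTT.T
  .TT.T
  TTTTT
  TTTF.
  TTF..
  TF...
Step 3: 4 trees catch fire, 3 burn out
  TTT.T
  .TT.T
  TTTFT
  TTF..
  TF...
  F....
Step 4: 4 trees catch fire, 4 burn out
  TTT.T
  .TT.T
  TTF.F
  TF...
  F....
  .....

TTT.T
.TT.T
TTF.F
TF...
F....
.....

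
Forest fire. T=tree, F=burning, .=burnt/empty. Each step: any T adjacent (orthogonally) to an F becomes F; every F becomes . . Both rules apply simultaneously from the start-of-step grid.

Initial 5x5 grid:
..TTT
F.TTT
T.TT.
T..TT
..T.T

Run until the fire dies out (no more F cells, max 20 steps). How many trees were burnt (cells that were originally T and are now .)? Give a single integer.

Answer: 2

Derivation:
Step 1: +1 fires, +1 burnt (F count now 1)
Step 2: +1 fires, +1 burnt (F count now 1)
Step 3: +0 fires, +1 burnt (F count now 0)
Fire out after step 3
Initially T: 14, now '.': 13
Total burnt (originally-T cells now '.'): 2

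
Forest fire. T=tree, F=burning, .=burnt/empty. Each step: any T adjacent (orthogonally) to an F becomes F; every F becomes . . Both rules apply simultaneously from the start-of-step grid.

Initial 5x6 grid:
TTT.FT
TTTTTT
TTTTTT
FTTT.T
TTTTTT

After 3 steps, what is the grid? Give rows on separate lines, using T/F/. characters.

Step 1: 5 trees catch fire, 2 burn out
  TTT..F
  TTTTFT
  FTTTTT
  .FTT.T
  FTTTTT
Step 2: 7 trees catch fire, 5 burn out
  TTT...
  FTTF.F
  .FTTFT
  ..FT.T
  .FTTTT
Step 3: 8 trees catch fire, 7 burn out
  FTT...
  .FF...
  ..FF.F
  ...F.T
  ..FTTT

FTT...
.FF...
..FF.F
...F.T
..FTTT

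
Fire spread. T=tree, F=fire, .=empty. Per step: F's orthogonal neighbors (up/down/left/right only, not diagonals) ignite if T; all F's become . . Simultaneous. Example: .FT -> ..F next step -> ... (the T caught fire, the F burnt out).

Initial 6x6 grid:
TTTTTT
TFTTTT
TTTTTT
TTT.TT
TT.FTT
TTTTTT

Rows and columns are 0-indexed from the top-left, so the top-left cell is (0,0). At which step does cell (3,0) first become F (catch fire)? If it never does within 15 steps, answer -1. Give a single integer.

Step 1: cell (3,0)='T' (+6 fires, +2 burnt)
Step 2: cell (3,0)='T' (+10 fires, +6 burnt)
Step 3: cell (3,0)='F' (+10 fires, +10 burnt)
  -> target ignites at step 3
Step 4: cell (3,0)='.' (+5 fires, +10 burnt)
Step 5: cell (3,0)='.' (+1 fires, +5 burnt)
Step 6: cell (3,0)='.' (+0 fires, +1 burnt)
  fire out at step 6

3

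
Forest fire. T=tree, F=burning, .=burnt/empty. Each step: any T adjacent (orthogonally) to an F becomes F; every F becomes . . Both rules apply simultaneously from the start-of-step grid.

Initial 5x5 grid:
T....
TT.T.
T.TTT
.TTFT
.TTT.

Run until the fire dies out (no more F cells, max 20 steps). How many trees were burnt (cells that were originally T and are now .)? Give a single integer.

Answer: 10

Derivation:
Step 1: +4 fires, +1 burnt (F count now 4)
Step 2: +5 fires, +4 burnt (F count now 5)
Step 3: +1 fires, +5 burnt (F count now 1)
Step 4: +0 fires, +1 burnt (F count now 0)
Fire out after step 4
Initially T: 14, now '.': 21
Total burnt (originally-T cells now '.'): 10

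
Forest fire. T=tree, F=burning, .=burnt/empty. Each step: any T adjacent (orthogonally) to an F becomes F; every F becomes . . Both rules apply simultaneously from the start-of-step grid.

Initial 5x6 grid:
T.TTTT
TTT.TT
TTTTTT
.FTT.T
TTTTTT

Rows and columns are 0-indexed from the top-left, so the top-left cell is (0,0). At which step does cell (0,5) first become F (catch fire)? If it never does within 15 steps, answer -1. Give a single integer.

Step 1: cell (0,5)='T' (+3 fires, +1 burnt)
Step 2: cell (0,5)='T' (+6 fires, +3 burnt)
Step 3: cell (0,5)='T' (+4 fires, +6 burnt)
Step 4: cell (0,5)='T' (+4 fires, +4 burnt)
Step 5: cell (0,5)='T' (+4 fires, +4 burnt)
Step 6: cell (0,5)='T' (+3 fires, +4 burnt)
Step 7: cell (0,5)='F' (+1 fires, +3 burnt)
  -> target ignites at step 7
Step 8: cell (0,5)='.' (+0 fires, +1 burnt)
  fire out at step 8

7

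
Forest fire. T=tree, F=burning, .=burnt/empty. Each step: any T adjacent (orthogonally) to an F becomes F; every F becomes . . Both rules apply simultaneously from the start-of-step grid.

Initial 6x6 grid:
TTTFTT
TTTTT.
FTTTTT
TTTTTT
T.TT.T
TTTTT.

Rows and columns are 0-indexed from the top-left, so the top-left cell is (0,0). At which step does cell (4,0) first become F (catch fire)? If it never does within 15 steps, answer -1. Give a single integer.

Step 1: cell (4,0)='T' (+6 fires, +2 burnt)
Step 2: cell (4,0)='F' (+10 fires, +6 burnt)
  -> target ignites at step 2
Step 3: cell (4,0)='.' (+4 fires, +10 burnt)
Step 4: cell (4,0)='.' (+5 fires, +4 burnt)
Step 5: cell (4,0)='.' (+3 fires, +5 burnt)
Step 6: cell (4,0)='.' (+2 fires, +3 burnt)
Step 7: cell (4,0)='.' (+0 fires, +2 burnt)
  fire out at step 7

2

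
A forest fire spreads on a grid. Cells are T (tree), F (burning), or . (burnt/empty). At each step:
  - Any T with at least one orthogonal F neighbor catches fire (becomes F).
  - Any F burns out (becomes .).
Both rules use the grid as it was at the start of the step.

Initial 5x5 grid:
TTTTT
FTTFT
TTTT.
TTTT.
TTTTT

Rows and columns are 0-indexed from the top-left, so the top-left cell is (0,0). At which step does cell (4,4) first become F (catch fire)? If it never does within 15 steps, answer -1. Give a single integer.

Step 1: cell (4,4)='T' (+7 fires, +2 burnt)
Step 2: cell (4,4)='T' (+7 fires, +7 burnt)
Step 3: cell (4,4)='T' (+4 fires, +7 burnt)
Step 4: cell (4,4)='F' (+3 fires, +4 burnt)
  -> target ignites at step 4
Step 5: cell (4,4)='.' (+0 fires, +3 burnt)
  fire out at step 5

4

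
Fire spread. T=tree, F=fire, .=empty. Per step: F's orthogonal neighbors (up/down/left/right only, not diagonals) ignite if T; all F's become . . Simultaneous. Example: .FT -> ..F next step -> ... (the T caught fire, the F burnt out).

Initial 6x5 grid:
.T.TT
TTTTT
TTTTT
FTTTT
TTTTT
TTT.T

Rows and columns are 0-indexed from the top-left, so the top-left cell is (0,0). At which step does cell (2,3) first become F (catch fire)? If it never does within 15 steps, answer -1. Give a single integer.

Step 1: cell (2,3)='T' (+3 fires, +1 burnt)
Step 2: cell (2,3)='T' (+5 fires, +3 burnt)
Step 3: cell (2,3)='T' (+5 fires, +5 burnt)
Step 4: cell (2,3)='F' (+6 fires, +5 burnt)
  -> target ignites at step 4
Step 5: cell (2,3)='.' (+3 fires, +6 burnt)
Step 6: cell (2,3)='.' (+3 fires, +3 burnt)
Step 7: cell (2,3)='.' (+1 fires, +3 burnt)
Step 8: cell (2,3)='.' (+0 fires, +1 burnt)
  fire out at step 8

4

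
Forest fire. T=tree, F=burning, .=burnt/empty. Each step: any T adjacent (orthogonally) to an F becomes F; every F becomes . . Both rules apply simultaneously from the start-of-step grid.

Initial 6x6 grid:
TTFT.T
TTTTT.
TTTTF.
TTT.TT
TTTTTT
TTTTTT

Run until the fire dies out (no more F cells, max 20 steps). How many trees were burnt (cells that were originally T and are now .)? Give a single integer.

Answer: 29

Derivation:
Step 1: +6 fires, +2 burnt (F count now 6)
Step 2: +6 fires, +6 burnt (F count now 6)
Step 3: +6 fires, +6 burnt (F count now 6)
Step 4: +5 fires, +6 burnt (F count now 5)
Step 5: +3 fires, +5 burnt (F count now 3)
Step 6: +2 fires, +3 burnt (F count now 2)
Step 7: +1 fires, +2 burnt (F count now 1)
Step 8: +0 fires, +1 burnt (F count now 0)
Fire out after step 8
Initially T: 30, now '.': 35
Total burnt (originally-T cells now '.'): 29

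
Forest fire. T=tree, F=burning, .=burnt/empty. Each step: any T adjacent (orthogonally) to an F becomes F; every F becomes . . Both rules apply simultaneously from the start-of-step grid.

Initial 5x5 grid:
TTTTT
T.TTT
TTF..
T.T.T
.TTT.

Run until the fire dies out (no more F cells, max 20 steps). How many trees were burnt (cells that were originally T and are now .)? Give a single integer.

Answer: 16

Derivation:
Step 1: +3 fires, +1 burnt (F count now 3)
Step 2: +4 fires, +3 burnt (F count now 4)
Step 3: +7 fires, +4 burnt (F count now 7)
Step 4: +2 fires, +7 burnt (F count now 2)
Step 5: +0 fires, +2 burnt (F count now 0)
Fire out after step 5
Initially T: 17, now '.': 24
Total burnt (originally-T cells now '.'): 16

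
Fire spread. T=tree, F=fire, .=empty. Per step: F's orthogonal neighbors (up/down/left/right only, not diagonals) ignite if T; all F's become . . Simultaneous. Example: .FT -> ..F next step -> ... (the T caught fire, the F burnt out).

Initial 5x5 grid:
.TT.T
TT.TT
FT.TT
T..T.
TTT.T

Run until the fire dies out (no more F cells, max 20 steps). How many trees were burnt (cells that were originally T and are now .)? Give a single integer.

Step 1: +3 fires, +1 burnt (F count now 3)
Step 2: +2 fires, +3 burnt (F count now 2)
Step 3: +2 fires, +2 burnt (F count now 2)
Step 4: +2 fires, +2 burnt (F count now 2)
Step 5: +0 fires, +2 burnt (F count now 0)
Fire out after step 5
Initially T: 16, now '.': 18
Total burnt (originally-T cells now '.'): 9

Answer: 9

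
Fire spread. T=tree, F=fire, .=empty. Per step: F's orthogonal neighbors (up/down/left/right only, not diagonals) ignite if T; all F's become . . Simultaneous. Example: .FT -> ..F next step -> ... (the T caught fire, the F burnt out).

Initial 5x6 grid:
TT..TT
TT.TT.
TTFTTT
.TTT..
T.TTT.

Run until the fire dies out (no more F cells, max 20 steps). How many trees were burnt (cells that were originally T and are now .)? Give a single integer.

Answer: 19

Derivation:
Step 1: +3 fires, +1 burnt (F count now 3)
Step 2: +7 fires, +3 burnt (F count now 7)
Step 3: +5 fires, +7 burnt (F count now 5)
Step 4: +3 fires, +5 burnt (F count now 3)
Step 5: +1 fires, +3 burnt (F count now 1)
Step 6: +0 fires, +1 burnt (F count now 0)
Fire out after step 6
Initially T: 20, now '.': 29
Total burnt (originally-T cells now '.'): 19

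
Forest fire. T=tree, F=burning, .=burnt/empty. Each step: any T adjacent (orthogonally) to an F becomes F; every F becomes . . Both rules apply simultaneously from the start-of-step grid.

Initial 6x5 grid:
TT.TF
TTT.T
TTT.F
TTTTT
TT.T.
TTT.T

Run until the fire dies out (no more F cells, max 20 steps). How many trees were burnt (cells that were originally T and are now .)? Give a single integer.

Answer: 21

Derivation:
Step 1: +3 fires, +2 burnt (F count now 3)
Step 2: +1 fires, +3 burnt (F count now 1)
Step 3: +2 fires, +1 burnt (F count now 2)
Step 4: +2 fires, +2 burnt (F count now 2)
Step 5: +4 fires, +2 burnt (F count now 4)
Step 6: +4 fires, +4 burnt (F count now 4)
Step 7: +4 fires, +4 burnt (F count now 4)
Step 8: +1 fires, +4 burnt (F count now 1)
Step 9: +0 fires, +1 burnt (F count now 0)
Fire out after step 9
Initially T: 22, now '.': 29
Total burnt (originally-T cells now '.'): 21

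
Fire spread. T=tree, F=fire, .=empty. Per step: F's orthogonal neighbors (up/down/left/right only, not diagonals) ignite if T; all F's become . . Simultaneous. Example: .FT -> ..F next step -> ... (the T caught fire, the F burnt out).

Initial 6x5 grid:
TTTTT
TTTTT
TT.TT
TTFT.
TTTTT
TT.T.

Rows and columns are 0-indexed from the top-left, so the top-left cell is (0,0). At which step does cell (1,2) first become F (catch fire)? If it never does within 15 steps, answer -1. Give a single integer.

Step 1: cell (1,2)='T' (+3 fires, +1 burnt)
Step 2: cell (1,2)='T' (+5 fires, +3 burnt)
Step 3: cell (1,2)='T' (+8 fires, +5 burnt)
Step 4: cell (1,2)='F' (+6 fires, +8 burnt)
  -> target ignites at step 4
Step 5: cell (1,2)='.' (+3 fires, +6 burnt)
Step 6: cell (1,2)='.' (+0 fires, +3 burnt)
  fire out at step 6

4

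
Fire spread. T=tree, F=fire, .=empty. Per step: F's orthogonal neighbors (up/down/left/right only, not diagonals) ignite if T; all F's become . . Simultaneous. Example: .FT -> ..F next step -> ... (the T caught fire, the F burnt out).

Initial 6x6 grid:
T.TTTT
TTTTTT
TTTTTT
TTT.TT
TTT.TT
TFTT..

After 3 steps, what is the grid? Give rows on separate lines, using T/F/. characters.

Step 1: 3 trees catch fire, 1 burn out
  T.TTTT
  TTTTTT
  TTTTTT
  TTT.TT
  TFT.TT
  F.FT..
Step 2: 4 trees catch fire, 3 burn out
  T.TTTT
  TTTTTT
  TTTTTT
  TFT.TT
  F.F.TT
  ...F..
Step 3: 3 trees catch fire, 4 burn out
  T.TTTT
  TTTTTT
  TFTTTT
  F.F.TT
  ....TT
  ......

T.TTTT
TTTTTT
TFTTTT
F.F.TT
....TT
......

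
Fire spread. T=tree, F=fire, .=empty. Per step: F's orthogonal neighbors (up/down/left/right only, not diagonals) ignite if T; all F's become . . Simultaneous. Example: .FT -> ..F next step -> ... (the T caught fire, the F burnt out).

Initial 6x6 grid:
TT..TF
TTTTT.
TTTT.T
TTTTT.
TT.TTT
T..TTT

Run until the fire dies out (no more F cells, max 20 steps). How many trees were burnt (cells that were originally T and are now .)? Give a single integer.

Step 1: +1 fires, +1 burnt (F count now 1)
Step 2: +1 fires, +1 burnt (F count now 1)
Step 3: +1 fires, +1 burnt (F count now 1)
Step 4: +2 fires, +1 burnt (F count now 2)
Step 5: +3 fires, +2 burnt (F count now 3)
Step 6: +6 fires, +3 burnt (F count now 6)
Step 7: +5 fires, +6 burnt (F count now 5)
Step 8: +4 fires, +5 burnt (F count now 4)
Step 9: +2 fires, +4 burnt (F count now 2)
Step 10: +1 fires, +2 burnt (F count now 1)
Step 11: +0 fires, +1 burnt (F count now 0)
Fire out after step 11
Initially T: 27, now '.': 35
Total burnt (originally-T cells now '.'): 26

Answer: 26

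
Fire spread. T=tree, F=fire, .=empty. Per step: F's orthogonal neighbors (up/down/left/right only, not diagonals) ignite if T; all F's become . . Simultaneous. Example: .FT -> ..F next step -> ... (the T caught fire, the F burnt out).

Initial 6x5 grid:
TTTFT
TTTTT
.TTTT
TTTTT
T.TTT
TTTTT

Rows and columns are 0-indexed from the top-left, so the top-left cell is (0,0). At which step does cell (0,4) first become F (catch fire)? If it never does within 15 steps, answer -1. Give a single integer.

Step 1: cell (0,4)='F' (+3 fires, +1 burnt)
  -> target ignites at step 1
Step 2: cell (0,4)='.' (+4 fires, +3 burnt)
Step 3: cell (0,4)='.' (+5 fires, +4 burnt)
Step 4: cell (0,4)='.' (+5 fires, +5 burnt)
Step 5: cell (0,4)='.' (+4 fires, +5 burnt)
Step 6: cell (0,4)='.' (+3 fires, +4 burnt)
Step 7: cell (0,4)='.' (+2 fires, +3 burnt)
Step 8: cell (0,4)='.' (+1 fires, +2 burnt)
Step 9: cell (0,4)='.' (+0 fires, +1 burnt)
  fire out at step 9

1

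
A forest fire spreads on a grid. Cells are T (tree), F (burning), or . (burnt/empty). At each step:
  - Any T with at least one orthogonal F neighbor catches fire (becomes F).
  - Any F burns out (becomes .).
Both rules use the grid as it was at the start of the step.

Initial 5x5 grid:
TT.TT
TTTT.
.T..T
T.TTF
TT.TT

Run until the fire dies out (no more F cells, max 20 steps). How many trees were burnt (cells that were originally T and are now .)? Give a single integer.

Step 1: +3 fires, +1 burnt (F count now 3)
Step 2: +2 fires, +3 burnt (F count now 2)
Step 3: +0 fires, +2 burnt (F count now 0)
Fire out after step 3
Initially T: 17, now '.': 13
Total burnt (originally-T cells now '.'): 5

Answer: 5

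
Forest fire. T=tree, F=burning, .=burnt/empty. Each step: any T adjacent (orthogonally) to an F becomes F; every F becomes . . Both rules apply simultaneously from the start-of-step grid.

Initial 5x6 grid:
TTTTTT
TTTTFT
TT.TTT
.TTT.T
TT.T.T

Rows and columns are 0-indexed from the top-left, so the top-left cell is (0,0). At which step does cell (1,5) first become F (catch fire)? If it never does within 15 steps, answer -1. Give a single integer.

Step 1: cell (1,5)='F' (+4 fires, +1 burnt)
  -> target ignites at step 1
Step 2: cell (1,5)='.' (+5 fires, +4 burnt)
Step 3: cell (1,5)='.' (+4 fires, +5 burnt)
Step 4: cell (1,5)='.' (+6 fires, +4 burnt)
Step 5: cell (1,5)='.' (+3 fires, +6 burnt)
Step 6: cell (1,5)='.' (+1 fires, +3 burnt)
Step 7: cell (1,5)='.' (+1 fires, +1 burnt)
Step 8: cell (1,5)='.' (+0 fires, +1 burnt)
  fire out at step 8

1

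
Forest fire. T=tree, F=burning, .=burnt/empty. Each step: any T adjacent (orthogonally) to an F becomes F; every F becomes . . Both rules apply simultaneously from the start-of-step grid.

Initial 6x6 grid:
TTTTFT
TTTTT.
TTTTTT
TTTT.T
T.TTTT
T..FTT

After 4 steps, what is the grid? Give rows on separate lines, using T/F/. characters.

Step 1: 5 trees catch fire, 2 burn out
  TTTF.F
  TTTTF.
  TTTTTT
  TTTT.T
  T.TFTT
  T...FT
Step 2: 7 trees catch fire, 5 burn out
  TTF...
  TTTF..
  TTTTFT
  TTTF.T
  T.F.FT
  T....F
Step 3: 6 trees catch fire, 7 burn out
  TF....
  TTF...
  TTTF.F
  TTF..T
  T....F
  T.....
Step 4: 5 trees catch fire, 6 burn out
  F.....
  TF....
  TTF...
  TF...F
  T.....
  T.....

F.....
TF....
TTF...
TF...F
T.....
T.....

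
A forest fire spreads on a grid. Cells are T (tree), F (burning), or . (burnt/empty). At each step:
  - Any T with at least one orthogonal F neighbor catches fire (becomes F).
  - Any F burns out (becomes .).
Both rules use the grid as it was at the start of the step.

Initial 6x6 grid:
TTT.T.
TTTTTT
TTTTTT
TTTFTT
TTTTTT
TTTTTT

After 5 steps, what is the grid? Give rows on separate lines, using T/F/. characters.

Step 1: 4 trees catch fire, 1 burn out
  TTT.T.
  TTTTTT
  TTTFTT
  TTF.FT
  TTTFTT
  TTTTTT
Step 2: 8 trees catch fire, 4 burn out
  TTT.T.
  TTTFTT
  TTF.FT
  TF...F
  TTF.FT
  TTTFTT
Step 3: 9 trees catch fire, 8 burn out
  TTT.T.
  TTF.FT
  TF...F
  F.....
  TF...F
  TTF.FT
Step 4: 8 trees catch fire, 9 burn out
  TTF.F.
  TF...F
  F.....
  ......
  F.....
  TF...F
Step 5: 3 trees catch fire, 8 burn out
  TF....
  F.....
  ......
  ......
  ......
  F.....

TF....
F.....
......
......
......
F.....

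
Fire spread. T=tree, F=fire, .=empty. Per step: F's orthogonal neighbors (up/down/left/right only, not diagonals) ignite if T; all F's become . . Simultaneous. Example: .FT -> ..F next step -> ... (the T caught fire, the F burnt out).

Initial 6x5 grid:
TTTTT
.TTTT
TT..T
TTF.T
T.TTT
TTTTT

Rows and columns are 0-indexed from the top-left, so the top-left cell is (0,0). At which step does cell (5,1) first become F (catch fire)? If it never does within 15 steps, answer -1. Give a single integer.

Step 1: cell (5,1)='T' (+2 fires, +1 burnt)
Step 2: cell (5,1)='T' (+4 fires, +2 burnt)
Step 3: cell (5,1)='F' (+6 fires, +4 burnt)
  -> target ignites at step 3
Step 4: cell (5,1)='.' (+5 fires, +6 burnt)
Step 5: cell (5,1)='.' (+4 fires, +5 burnt)
Step 6: cell (5,1)='.' (+2 fires, +4 burnt)
Step 7: cell (5,1)='.' (+1 fires, +2 burnt)
Step 8: cell (5,1)='.' (+0 fires, +1 burnt)
  fire out at step 8

3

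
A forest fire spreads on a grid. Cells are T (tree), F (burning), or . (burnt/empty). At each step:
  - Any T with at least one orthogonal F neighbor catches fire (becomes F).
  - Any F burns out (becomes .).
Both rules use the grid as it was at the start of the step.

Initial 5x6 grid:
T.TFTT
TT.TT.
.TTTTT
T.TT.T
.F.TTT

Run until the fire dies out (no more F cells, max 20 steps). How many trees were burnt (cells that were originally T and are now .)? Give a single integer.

Step 1: +3 fires, +2 burnt (F count now 3)
Step 2: +3 fires, +3 burnt (F count now 3)
Step 3: +3 fires, +3 burnt (F count now 3)
Step 4: +4 fires, +3 burnt (F count now 4)
Step 5: +3 fires, +4 burnt (F count now 3)
Step 6: +2 fires, +3 burnt (F count now 2)
Step 7: +1 fires, +2 burnt (F count now 1)
Step 8: +0 fires, +1 burnt (F count now 0)
Fire out after step 8
Initially T: 20, now '.': 29
Total burnt (originally-T cells now '.'): 19

Answer: 19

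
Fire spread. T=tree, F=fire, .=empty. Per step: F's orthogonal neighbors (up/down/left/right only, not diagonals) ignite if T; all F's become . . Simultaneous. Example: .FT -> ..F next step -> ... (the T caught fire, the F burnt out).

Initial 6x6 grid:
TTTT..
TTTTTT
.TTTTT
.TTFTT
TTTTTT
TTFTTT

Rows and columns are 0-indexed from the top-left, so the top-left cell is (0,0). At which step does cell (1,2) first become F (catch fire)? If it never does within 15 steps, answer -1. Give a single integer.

Step 1: cell (1,2)='T' (+7 fires, +2 burnt)
Step 2: cell (1,2)='T' (+9 fires, +7 burnt)
Step 3: cell (1,2)='F' (+8 fires, +9 burnt)
  -> target ignites at step 3
Step 4: cell (1,2)='.' (+3 fires, +8 burnt)
Step 5: cell (1,2)='.' (+2 fires, +3 burnt)
Step 6: cell (1,2)='.' (+1 fires, +2 burnt)
Step 7: cell (1,2)='.' (+0 fires, +1 burnt)
  fire out at step 7

3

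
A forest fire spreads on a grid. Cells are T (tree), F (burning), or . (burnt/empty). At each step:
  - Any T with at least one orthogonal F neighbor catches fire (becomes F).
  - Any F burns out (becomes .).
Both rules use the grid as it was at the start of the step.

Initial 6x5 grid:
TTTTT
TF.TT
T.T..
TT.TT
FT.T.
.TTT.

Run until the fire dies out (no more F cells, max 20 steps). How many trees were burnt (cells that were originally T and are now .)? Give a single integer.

Answer: 18

Derivation:
Step 1: +4 fires, +2 burnt (F count now 4)
Step 2: +5 fires, +4 burnt (F count now 5)
Step 3: +2 fires, +5 burnt (F count now 2)
Step 4: +3 fires, +2 burnt (F count now 3)
Step 5: +2 fires, +3 burnt (F count now 2)
Step 6: +1 fires, +2 burnt (F count now 1)
Step 7: +1 fires, +1 burnt (F count now 1)
Step 8: +0 fires, +1 burnt (F count now 0)
Fire out after step 8
Initially T: 19, now '.': 29
Total burnt (originally-T cells now '.'): 18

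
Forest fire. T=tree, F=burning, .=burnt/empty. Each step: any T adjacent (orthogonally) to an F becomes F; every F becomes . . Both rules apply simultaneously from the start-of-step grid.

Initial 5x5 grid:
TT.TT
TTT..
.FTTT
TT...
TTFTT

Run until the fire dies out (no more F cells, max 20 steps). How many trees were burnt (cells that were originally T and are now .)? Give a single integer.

Step 1: +5 fires, +2 burnt (F count now 5)
Step 2: +7 fires, +5 burnt (F count now 7)
Step 3: +2 fires, +7 burnt (F count now 2)
Step 4: +0 fires, +2 burnt (F count now 0)
Fire out after step 4
Initially T: 16, now '.': 23
Total burnt (originally-T cells now '.'): 14

Answer: 14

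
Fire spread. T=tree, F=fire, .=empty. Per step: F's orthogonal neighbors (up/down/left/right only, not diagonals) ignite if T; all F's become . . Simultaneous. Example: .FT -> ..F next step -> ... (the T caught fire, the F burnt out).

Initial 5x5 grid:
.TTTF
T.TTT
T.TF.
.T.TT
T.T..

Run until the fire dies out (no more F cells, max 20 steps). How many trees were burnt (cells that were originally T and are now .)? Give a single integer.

Answer: 9

Derivation:
Step 1: +5 fires, +2 burnt (F count now 5)
Step 2: +3 fires, +5 burnt (F count now 3)
Step 3: +1 fires, +3 burnt (F count now 1)
Step 4: +0 fires, +1 burnt (F count now 0)
Fire out after step 4
Initially T: 14, now '.': 20
Total burnt (originally-T cells now '.'): 9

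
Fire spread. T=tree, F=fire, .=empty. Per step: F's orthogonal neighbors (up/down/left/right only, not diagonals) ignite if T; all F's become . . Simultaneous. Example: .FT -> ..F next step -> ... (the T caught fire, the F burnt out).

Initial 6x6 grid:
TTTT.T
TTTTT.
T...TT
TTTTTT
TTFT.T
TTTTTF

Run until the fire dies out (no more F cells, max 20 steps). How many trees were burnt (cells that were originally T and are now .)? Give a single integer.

Answer: 27

Derivation:
Step 1: +6 fires, +2 burnt (F count now 6)
Step 2: +6 fires, +6 burnt (F count now 6)
Step 3: +4 fires, +6 burnt (F count now 4)
Step 4: +2 fires, +4 burnt (F count now 2)
Step 5: +2 fires, +2 burnt (F count now 2)
Step 6: +3 fires, +2 burnt (F count now 3)
Step 7: +3 fires, +3 burnt (F count now 3)
Step 8: +1 fires, +3 burnt (F count now 1)
Step 9: +0 fires, +1 burnt (F count now 0)
Fire out after step 9
Initially T: 28, now '.': 35
Total burnt (originally-T cells now '.'): 27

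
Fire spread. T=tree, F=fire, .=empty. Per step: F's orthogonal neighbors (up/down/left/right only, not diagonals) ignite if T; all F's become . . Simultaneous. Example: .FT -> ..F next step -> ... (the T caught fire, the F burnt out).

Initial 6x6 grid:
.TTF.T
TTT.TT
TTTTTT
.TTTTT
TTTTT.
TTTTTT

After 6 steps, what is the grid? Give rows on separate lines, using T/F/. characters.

Step 1: 1 trees catch fire, 1 burn out
  .TF..T
  TTT.TT
  TTTTTT
  .TTTTT
  TTTTT.
  TTTTTT
Step 2: 2 trees catch fire, 1 burn out
  .F...T
  TTF.TT
  TTTTTT
  .TTTTT
  TTTTT.
  TTTTTT
Step 3: 2 trees catch fire, 2 burn out
  .....T
  TF..TT
  TTFTTT
  .TTTTT
  TTTTT.
  TTTTTT
Step 4: 4 trees catch fire, 2 burn out
  .....T
  F...TT
  TF.FTT
  .TFTTT
  TTTTT.
  TTTTTT
Step 5: 5 trees catch fire, 4 burn out
  .....T
  ....TT
  F...FT
  .F.FTT
  TTFTT.
  TTTTTT
Step 6: 6 trees catch fire, 5 burn out
  .....T
  ....FT
  .....F
  ....FT
  TF.FT.
  TTFTTT

.....T
....FT
.....F
....FT
TF.FT.
TTFTTT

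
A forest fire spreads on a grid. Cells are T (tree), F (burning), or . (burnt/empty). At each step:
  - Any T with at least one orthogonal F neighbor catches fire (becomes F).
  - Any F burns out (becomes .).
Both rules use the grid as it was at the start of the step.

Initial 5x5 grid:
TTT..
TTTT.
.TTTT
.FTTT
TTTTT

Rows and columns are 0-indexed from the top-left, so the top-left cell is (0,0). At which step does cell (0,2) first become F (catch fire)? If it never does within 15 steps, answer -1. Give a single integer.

Step 1: cell (0,2)='T' (+3 fires, +1 burnt)
Step 2: cell (0,2)='T' (+5 fires, +3 burnt)
Step 3: cell (0,2)='T' (+6 fires, +5 burnt)
Step 4: cell (0,2)='F' (+5 fires, +6 burnt)
  -> target ignites at step 4
Step 5: cell (0,2)='.' (+0 fires, +5 burnt)
  fire out at step 5

4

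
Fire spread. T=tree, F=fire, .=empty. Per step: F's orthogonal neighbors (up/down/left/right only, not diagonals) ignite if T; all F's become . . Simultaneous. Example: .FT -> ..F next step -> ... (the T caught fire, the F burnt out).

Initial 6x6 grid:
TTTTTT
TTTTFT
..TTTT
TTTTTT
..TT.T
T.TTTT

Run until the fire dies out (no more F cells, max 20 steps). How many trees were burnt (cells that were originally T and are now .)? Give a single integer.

Answer: 28

Derivation:
Step 1: +4 fires, +1 burnt (F count now 4)
Step 2: +6 fires, +4 burnt (F count now 6)
Step 3: +5 fires, +6 burnt (F count now 5)
Step 4: +5 fires, +5 burnt (F count now 5)
Step 5: +5 fires, +5 burnt (F count now 5)
Step 6: +3 fires, +5 burnt (F count now 3)
Step 7: +0 fires, +3 burnt (F count now 0)
Fire out after step 7
Initially T: 29, now '.': 35
Total burnt (originally-T cells now '.'): 28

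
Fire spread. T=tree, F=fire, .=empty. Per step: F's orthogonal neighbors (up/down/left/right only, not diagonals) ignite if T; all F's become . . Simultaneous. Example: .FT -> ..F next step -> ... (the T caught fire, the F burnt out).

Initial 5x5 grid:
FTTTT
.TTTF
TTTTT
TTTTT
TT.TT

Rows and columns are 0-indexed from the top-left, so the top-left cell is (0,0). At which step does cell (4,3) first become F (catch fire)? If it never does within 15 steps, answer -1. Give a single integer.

Step 1: cell (4,3)='T' (+4 fires, +2 burnt)
Step 2: cell (4,3)='T' (+6 fires, +4 burnt)
Step 3: cell (4,3)='T' (+4 fires, +6 burnt)
Step 4: cell (4,3)='F' (+4 fires, +4 burnt)
  -> target ignites at step 4
Step 5: cell (4,3)='.' (+2 fires, +4 burnt)
Step 6: cell (4,3)='.' (+1 fires, +2 burnt)
Step 7: cell (4,3)='.' (+0 fires, +1 burnt)
  fire out at step 7

4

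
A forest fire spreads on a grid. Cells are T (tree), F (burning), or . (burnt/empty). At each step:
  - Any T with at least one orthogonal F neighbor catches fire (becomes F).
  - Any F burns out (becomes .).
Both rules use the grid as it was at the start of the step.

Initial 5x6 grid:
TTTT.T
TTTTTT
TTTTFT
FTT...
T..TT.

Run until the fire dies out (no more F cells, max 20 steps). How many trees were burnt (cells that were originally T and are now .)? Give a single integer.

Step 1: +6 fires, +2 burnt (F count now 6)
Step 2: +6 fires, +6 burnt (F count now 6)
Step 3: +5 fires, +6 burnt (F count now 5)
Step 4: +2 fires, +5 burnt (F count now 2)
Step 5: +0 fires, +2 burnt (F count now 0)
Fire out after step 5
Initially T: 21, now '.': 28
Total burnt (originally-T cells now '.'): 19

Answer: 19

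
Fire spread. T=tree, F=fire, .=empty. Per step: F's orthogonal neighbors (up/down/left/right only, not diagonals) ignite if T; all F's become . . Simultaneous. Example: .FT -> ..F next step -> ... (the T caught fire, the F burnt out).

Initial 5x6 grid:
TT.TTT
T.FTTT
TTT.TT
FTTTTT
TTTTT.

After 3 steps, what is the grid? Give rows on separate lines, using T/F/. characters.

Step 1: 5 trees catch fire, 2 burn out
  TT.TTT
  T..FTT
  FTF.TT
  .FTTTT
  FTTTT.
Step 2: 6 trees catch fire, 5 burn out
  TT.FTT
  F...FT
  .F..TT
  ..FTTT
  .FTTT.
Step 3: 6 trees catch fire, 6 burn out
  FT..FT
  .....F
  ....FT
  ...FTT
  ..FTT.

FT..FT
.....F
....FT
...FTT
..FTT.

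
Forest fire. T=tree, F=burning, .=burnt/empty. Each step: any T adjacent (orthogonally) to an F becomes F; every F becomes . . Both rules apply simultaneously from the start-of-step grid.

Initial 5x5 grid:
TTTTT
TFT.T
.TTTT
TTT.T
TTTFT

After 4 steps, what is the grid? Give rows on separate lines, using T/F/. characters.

Step 1: 6 trees catch fire, 2 burn out
  TFTTT
  F.F.T
  .FTTT
  TTT.T
  TTF.F
Step 2: 7 trees catch fire, 6 burn out
  F.FTT
  ....T
  ..FTT
  TFF.F
  TF...
Step 3: 5 trees catch fire, 7 burn out
  ...FT
  ....T
  ...FF
  F....
  F....
Step 4: 2 trees catch fire, 5 burn out
  ....F
  ....F
  .....
  .....
  .....

....F
....F
.....
.....
.....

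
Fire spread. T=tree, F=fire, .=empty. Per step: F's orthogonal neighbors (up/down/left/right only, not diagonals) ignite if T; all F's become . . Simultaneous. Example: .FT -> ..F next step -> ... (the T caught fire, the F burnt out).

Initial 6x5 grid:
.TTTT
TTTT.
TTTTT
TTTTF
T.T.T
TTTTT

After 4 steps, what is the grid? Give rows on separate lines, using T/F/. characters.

Step 1: 3 trees catch fire, 1 burn out
  .TTTT
  TTTT.
  TTTTF
  TTTF.
  T.T.F
  TTTTT
Step 2: 3 trees catch fire, 3 burn out
  .TTTT
  TTTT.
  TTTF.
  TTF..
  T.T..
  TTTTF
Step 3: 5 trees catch fire, 3 burn out
  .TTTT
  TTTF.
  TTF..
  TF...
  T.F..
  TTTF.
Step 4: 5 trees catch fire, 5 burn out
  .TTFT
  TTF..
  TF...
  F....
  T....
  TTF..

.TTFT
TTF..
TF...
F....
T....
TTF..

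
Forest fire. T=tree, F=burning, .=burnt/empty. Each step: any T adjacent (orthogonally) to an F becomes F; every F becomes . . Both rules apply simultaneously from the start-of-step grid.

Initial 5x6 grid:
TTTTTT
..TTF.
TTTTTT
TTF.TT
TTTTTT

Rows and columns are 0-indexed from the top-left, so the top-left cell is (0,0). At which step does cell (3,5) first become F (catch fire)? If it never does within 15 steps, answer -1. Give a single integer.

Step 1: cell (3,5)='T' (+6 fires, +2 burnt)
Step 2: cell (3,5)='T' (+10 fires, +6 burnt)
Step 3: cell (3,5)='F' (+5 fires, +10 burnt)
  -> target ignites at step 3
Step 4: cell (3,5)='.' (+2 fires, +5 burnt)
Step 5: cell (3,5)='.' (+1 fires, +2 burnt)
Step 6: cell (3,5)='.' (+0 fires, +1 burnt)
  fire out at step 6

3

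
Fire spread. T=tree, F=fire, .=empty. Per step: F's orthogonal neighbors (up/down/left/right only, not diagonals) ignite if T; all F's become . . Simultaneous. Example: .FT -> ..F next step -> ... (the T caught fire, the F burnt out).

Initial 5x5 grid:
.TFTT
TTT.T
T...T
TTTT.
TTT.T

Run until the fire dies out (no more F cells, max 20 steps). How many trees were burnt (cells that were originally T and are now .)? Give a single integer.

Answer: 16

Derivation:
Step 1: +3 fires, +1 burnt (F count now 3)
Step 2: +2 fires, +3 burnt (F count now 2)
Step 3: +2 fires, +2 burnt (F count now 2)
Step 4: +2 fires, +2 burnt (F count now 2)
Step 5: +1 fires, +2 burnt (F count now 1)
Step 6: +2 fires, +1 burnt (F count now 2)
Step 7: +2 fires, +2 burnt (F count now 2)
Step 8: +2 fires, +2 burnt (F count now 2)
Step 9: +0 fires, +2 burnt (F count now 0)
Fire out after step 9
Initially T: 17, now '.': 24
Total burnt (originally-T cells now '.'): 16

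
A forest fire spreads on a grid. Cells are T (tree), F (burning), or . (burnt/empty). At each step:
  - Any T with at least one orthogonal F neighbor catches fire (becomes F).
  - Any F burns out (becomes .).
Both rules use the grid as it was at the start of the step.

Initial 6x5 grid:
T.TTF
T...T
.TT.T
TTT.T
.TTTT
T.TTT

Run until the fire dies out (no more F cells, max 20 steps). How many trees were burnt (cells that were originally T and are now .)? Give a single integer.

Answer: 17

Derivation:
Step 1: +2 fires, +1 burnt (F count now 2)
Step 2: +2 fires, +2 burnt (F count now 2)
Step 3: +1 fires, +2 burnt (F count now 1)
Step 4: +1 fires, +1 burnt (F count now 1)
Step 5: +2 fires, +1 burnt (F count now 2)
Step 6: +2 fires, +2 burnt (F count now 2)
Step 7: +3 fires, +2 burnt (F count now 3)
Step 8: +2 fires, +3 burnt (F count now 2)
Step 9: +2 fires, +2 burnt (F count now 2)
Step 10: +0 fires, +2 burnt (F count now 0)
Fire out after step 10
Initially T: 20, now '.': 27
Total burnt (originally-T cells now '.'): 17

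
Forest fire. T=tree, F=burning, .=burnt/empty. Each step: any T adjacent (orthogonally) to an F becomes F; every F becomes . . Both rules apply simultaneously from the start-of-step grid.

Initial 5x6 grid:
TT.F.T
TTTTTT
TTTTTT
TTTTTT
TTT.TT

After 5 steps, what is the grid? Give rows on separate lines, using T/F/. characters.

Step 1: 1 trees catch fire, 1 burn out
  TT...T
  TTTFTT
  TTTTTT
  TTTTTT
  TTT.TT
Step 2: 3 trees catch fire, 1 burn out
  TT...T
  TTF.FT
  TTTFTT
  TTTTTT
  TTT.TT
Step 3: 5 trees catch fire, 3 burn out
  TT...T
  TF...F
  TTF.FT
  TTTFTT
  TTT.TT
Step 4: 7 trees catch fire, 5 burn out
  TF...F
  F.....
  TF...F
  TTF.FT
  TTT.TT
Step 5: 6 trees catch fire, 7 burn out
  F.....
  ......
  F.....
  TF...F
  TTF.FT

F.....
......
F.....
TF...F
TTF.FT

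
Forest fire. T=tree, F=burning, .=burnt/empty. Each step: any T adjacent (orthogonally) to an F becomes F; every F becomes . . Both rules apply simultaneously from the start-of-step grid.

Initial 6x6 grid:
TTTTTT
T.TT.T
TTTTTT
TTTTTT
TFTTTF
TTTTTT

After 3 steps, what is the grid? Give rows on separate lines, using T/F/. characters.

Step 1: 7 trees catch fire, 2 burn out
  TTTTTT
  T.TT.T
  TTTTTT
  TFTTTF
  F.FTF.
  TFTTTF
Step 2: 9 trees catch fire, 7 burn out
  TTTTTT
  T.TT.T
  TFTTTF
  F.FTF.
  ...F..
  F.FTF.
Step 3: 6 trees catch fire, 9 burn out
  TTTTTT
  T.TT.F
  F.FTF.
  ...F..
  ......
  ...F..

TTTTTT
T.TT.F
F.FTF.
...F..
......
...F..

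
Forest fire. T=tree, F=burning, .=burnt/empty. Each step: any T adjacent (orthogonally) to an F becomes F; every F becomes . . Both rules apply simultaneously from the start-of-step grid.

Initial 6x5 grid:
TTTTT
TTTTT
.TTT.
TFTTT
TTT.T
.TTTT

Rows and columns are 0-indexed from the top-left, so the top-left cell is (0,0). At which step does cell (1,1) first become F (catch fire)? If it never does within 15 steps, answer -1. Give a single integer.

Step 1: cell (1,1)='T' (+4 fires, +1 burnt)
Step 2: cell (1,1)='F' (+6 fires, +4 burnt)
  -> target ignites at step 2
Step 3: cell (1,1)='.' (+6 fires, +6 burnt)
Step 4: cell (1,1)='.' (+5 fires, +6 burnt)
Step 5: cell (1,1)='.' (+3 fires, +5 burnt)
Step 6: cell (1,1)='.' (+1 fires, +3 burnt)
Step 7: cell (1,1)='.' (+0 fires, +1 burnt)
  fire out at step 7

2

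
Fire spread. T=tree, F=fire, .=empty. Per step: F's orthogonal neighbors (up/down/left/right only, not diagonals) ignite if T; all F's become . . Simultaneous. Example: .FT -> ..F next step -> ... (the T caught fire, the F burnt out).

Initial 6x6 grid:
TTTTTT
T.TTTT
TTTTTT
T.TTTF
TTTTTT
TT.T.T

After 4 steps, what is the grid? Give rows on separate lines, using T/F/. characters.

Step 1: 3 trees catch fire, 1 burn out
  TTTTTT
  T.TTTT
  TTTTTF
  T.TTF.
  TTTTTF
  TT.T.T
Step 2: 5 trees catch fire, 3 burn out
  TTTTTT
  T.TTTF
  TTTTF.
  T.TF..
  TTTTF.
  TT.T.F
Step 3: 5 trees catch fire, 5 burn out
  TTTTTF
  T.TTF.
  TTTF..
  T.F...
  TTTF..
  TT.T..
Step 4: 5 trees catch fire, 5 burn out
  TTTTF.
  T.TF..
  TTF...
  T.....
  TTF...
  TT.F..

TTTTF.
T.TF..
TTF...
T.....
TTF...
TT.F..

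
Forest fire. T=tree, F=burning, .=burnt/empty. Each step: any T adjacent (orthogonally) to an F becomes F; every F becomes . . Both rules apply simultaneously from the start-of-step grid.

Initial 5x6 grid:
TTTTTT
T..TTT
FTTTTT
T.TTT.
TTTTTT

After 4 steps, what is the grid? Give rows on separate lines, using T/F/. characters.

Step 1: 3 trees catch fire, 1 burn out
  TTTTTT
  F..TTT
  .FTTTT
  F.TTT.
  TTTTTT
Step 2: 3 trees catch fire, 3 burn out
  FTTTTT
  ...TTT
  ..FTTT
  ..TTT.
  FTTTTT
Step 3: 4 trees catch fire, 3 burn out
  .FTTTT
  ...TTT
  ...FTT
  ..FTT.
  .FTTTT
Step 4: 5 trees catch fire, 4 burn out
  ..FTTT
  ...FTT
  ....FT
  ...FT.
  ..FTTT

..FTTT
...FTT
....FT
...FT.
..FTTT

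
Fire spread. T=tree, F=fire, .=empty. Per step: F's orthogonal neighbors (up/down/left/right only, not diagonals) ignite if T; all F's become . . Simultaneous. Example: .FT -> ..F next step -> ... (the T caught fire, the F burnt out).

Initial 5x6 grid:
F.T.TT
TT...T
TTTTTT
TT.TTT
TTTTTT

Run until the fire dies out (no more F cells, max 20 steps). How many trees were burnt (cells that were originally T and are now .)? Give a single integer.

Answer: 22

Derivation:
Step 1: +1 fires, +1 burnt (F count now 1)
Step 2: +2 fires, +1 burnt (F count now 2)
Step 3: +2 fires, +2 burnt (F count now 2)
Step 4: +3 fires, +2 burnt (F count now 3)
Step 5: +2 fires, +3 burnt (F count now 2)
Step 6: +3 fires, +2 burnt (F count now 3)
Step 7: +3 fires, +3 burnt (F count now 3)
Step 8: +3 fires, +3 burnt (F count now 3)
Step 9: +2 fires, +3 burnt (F count now 2)
Step 10: +1 fires, +2 burnt (F count now 1)
Step 11: +0 fires, +1 burnt (F count now 0)
Fire out after step 11
Initially T: 23, now '.': 29
Total burnt (originally-T cells now '.'): 22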